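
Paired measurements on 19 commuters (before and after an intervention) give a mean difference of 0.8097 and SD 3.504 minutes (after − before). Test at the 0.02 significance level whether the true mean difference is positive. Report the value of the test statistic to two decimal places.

H0: μ_d = 0; H1: μ_d > 0 (paired t-test on the differences, right-tailed).
t = d̄/(s_d/√n) = 0.8097/(3.504/√19) = 1.01
df = n − 1 = 18
p-value = P(T ≥ 1.01) ≈ 0.164
Since p ≈ 0.164 > α = 0.02, fail to reject H0; the evidence is not statistically significant.

1.01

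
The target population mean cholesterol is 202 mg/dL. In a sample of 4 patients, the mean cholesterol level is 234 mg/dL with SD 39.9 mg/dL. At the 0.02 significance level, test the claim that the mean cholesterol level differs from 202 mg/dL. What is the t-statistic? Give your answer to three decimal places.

H0: μ = 202; H1: μ ≠ 202 (one-sample t-test, two-sided).
t = (x̄ − μ₀)/(s/√n) = (234 − 202)/(39.9/√4) = 1.604
df = n − 1 = 3
Two-sided p-value ≈ 0.2070
Since p ≈ 0.2070 > α = 0.02, fail to reject H0; the evidence is not statistically significant.

1.604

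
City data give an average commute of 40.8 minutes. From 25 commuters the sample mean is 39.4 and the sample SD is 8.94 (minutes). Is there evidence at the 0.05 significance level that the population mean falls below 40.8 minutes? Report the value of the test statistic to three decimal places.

-0.783

H0: μ = 40.8; H1: μ < 40.8 (one-sample t-test, left-tailed).
t = (x̄ − μ₀)/(s/√n) = (39.4 − 40.8)/(8.94/√25) = -0.783
df = n − 1 = 24
p-value = P(T ≤ -0.783) ≈ 0.221
Since p ≈ 0.221 > α = 0.05, fail to reject H0; the data do not provide sufficient evidence against H0.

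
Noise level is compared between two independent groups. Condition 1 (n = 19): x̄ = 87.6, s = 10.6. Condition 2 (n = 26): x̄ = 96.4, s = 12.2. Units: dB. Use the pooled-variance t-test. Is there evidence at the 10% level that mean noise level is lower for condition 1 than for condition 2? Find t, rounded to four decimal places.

Let group 1 = condition 1, group 2 = condition 2. H0: μ_1 = μ_2; H1: μ_1 < μ_2 (two-sample pooled-variance t-test, left-tailed).
s_p² = [(19−1)·10.6² + (26−1)·12.2²]/(19+26−2) = 133.569
t = (87.6 − 96.4)/√[133.569·(1/19 + 1/26)] = -2.5228
df = n₁ + n₂ − 2 = 43
p-value = P(T ≤ -2.5228) ≈ 0.0077
Since p ≈ 0.0077 < α = 0.1, reject H0; the data support H1.

-2.5228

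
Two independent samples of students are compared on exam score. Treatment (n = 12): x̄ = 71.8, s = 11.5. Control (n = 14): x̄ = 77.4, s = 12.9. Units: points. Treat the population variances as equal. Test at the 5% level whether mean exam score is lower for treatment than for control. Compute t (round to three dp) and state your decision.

t = -1.159; fail to reject H0

Let group 1 = treatment, group 2 = control. H0: μ_1 = μ_2; H1: μ_1 < μ_2 (two-sample pooled-variance t-test, left-tailed).
s_p² = [(12−1)·11.5² + (14−1)·12.9²]/(12+14−2) = 150.753
t = (71.8 − 77.4)/√[150.753·(1/12 + 1/14)] = -1.159
df = n₁ + n₂ − 2 = 24
p-value = P(T ≤ -1.159) ≈ 0.1289
Since p ≈ 0.1289 > α = 0.05, fail to reject H0; the data do not provide sufficient evidence against H0.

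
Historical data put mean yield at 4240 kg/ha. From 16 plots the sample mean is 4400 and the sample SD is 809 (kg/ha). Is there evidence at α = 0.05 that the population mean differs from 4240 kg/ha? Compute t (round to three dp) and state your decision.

H0: μ = 4240; H1: μ ≠ 4240 (one-sample t-test, two-sided).
t = (x̄ − μ₀)/(s/√n) = (4400 − 4240)/(809/√16) = 0.791
df = n − 1 = 15
Two-sided p-value ≈ 0.441
Since p ≈ 0.441 > α = 0.05, fail to reject H0; the data do not provide sufficient evidence against H0.

t = 0.791; fail to reject H0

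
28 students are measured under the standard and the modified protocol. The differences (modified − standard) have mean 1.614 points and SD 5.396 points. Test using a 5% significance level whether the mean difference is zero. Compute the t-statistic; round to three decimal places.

H0: μ_d = 0; H1: μ_d ≠ 0 (paired t-test on the differences, two-sided).
t = d̄/(s_d/√n) = 1.614/(5.396/√28) = 1.583
df = n − 1 = 27
Two-sided p-value ≈ 0.125
Since p ≈ 0.125 > α = 0.05, fail to reject H0; the evidence is not statistically significant.

1.583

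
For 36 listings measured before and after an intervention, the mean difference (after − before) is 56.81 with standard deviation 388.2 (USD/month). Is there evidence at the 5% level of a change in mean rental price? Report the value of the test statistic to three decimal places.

H0: μ_d = 0; H1: μ_d ≠ 0 (paired t-test on the differences, two-sided).
t = d̄/(s_d/√n) = 56.81/(388.2/√36) = 0.878
df = n − 1 = 35
Two-sided p-value ≈ 0.386
Since p ≈ 0.386 > α = 0.05, fail to reject H0; the data do not provide sufficient evidence against H0.

0.878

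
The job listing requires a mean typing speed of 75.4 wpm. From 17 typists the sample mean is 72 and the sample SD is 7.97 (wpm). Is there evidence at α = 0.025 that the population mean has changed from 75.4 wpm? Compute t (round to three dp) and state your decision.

t = -1.759; fail to reject H0

H0: μ = 75.4; H1: μ ≠ 75.4 (one-sample t-test, two-sided).
t = (x̄ − μ₀)/(s/√n) = (72 − 75.4)/(7.97/√17) = -1.759
df = n − 1 = 16
Two-sided p-value ≈ 0.0977
Since p ≈ 0.0977 > α = 0.025, fail to reject H0; the evidence is not statistically significant.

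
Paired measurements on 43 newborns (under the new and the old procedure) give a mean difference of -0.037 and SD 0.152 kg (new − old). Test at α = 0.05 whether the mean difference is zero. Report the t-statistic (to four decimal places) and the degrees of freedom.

t = -1.5962, df = 42

H0: μ_d = 0; H1: μ_d ≠ 0 (paired t-test on the differences, two-sided).
t = d̄/(s_d/√n) = -0.037/(0.152/√43) = -1.5962
df = n − 1 = 42
Two-sided p-value ≈ 0.1179
Since p ≈ 0.1179 > α = 0.05, fail to reject H0; the evidence is not statistically significant.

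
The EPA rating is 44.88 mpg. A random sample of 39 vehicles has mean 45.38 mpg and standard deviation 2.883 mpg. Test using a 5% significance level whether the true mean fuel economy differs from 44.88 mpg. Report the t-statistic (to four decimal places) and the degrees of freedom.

t = 1.0831, df = 38

H0: μ = 44.88; H1: μ ≠ 44.88 (one-sample t-test, two-sided).
t = (x̄ − μ₀)/(s/√n) = (45.38 − 44.88)/(2.883/√39) = 1.0831
df = n − 1 = 38
Two-sided p-value ≈ 0.286
Since p ≈ 0.286 > α = 0.05, fail to reject H0; the data do not provide sufficient evidence against H0.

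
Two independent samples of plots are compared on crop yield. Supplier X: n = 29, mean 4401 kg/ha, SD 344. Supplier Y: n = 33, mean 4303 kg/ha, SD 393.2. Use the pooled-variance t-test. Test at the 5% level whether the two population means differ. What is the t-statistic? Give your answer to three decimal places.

Let group 1 = supplier X, group 2 = supplier Y. H0: μ_1 = μ_2; H1: μ_1 ≠ μ_2 (two-sample pooled-variance t-test, two-sided).
s_p² = [(29−1)·344² + (33−1)·393.2²]/(29+33−2) = 137680
t = (4401 − 4303)/√[137680·(1/29 + 1/33)] = 1.038
df = n₁ + n₂ − 2 = 60
Two-sided p-value ≈ 0.3036
Since p ≈ 0.3036 > α = 0.05, fail to reject H0; the data do not provide sufficient evidence against H0.

1.038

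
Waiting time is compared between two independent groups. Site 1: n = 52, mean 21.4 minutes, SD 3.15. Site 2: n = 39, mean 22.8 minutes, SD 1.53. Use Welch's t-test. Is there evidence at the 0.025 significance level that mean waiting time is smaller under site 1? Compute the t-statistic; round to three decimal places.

Let group 1 = site 1, group 2 = site 2. H0: μ_1 = μ_2; H1: μ_1 < μ_2 (Welch's two-sample t-test, left-tailed).
t = (x̄_1 − x̄_2)/√(s_1²/n_1 + s_2²/n_2) = (21.4 − 22.8)/√(3.15²/52 + 1.53²/39) = -2.795
Welch–Satterthwaite df ≈ 77.80
p-value = P(T ≤ -2.795) ≈ 0.0033
Since p ≈ 0.0033 < α = 0.025, reject H0; the evidence is statistically significant.

-2.795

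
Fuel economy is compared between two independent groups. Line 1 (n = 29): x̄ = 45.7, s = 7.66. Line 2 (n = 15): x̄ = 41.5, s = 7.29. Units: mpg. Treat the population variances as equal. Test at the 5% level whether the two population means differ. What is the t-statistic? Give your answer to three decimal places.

1.752

Let group 1 = line 1, group 2 = line 2. H0: μ_1 = μ_2; H1: μ_1 ≠ μ_2 (two-sample pooled-variance t-test, two-sided).
s_p² = [(29−1)·7.66² + (15−1)·7.29²]/(29+15−2) = 56.8318
t = (45.7 − 41.5)/√[56.8318·(1/29 + 1/15)] = 1.752
df = n₁ + n₂ − 2 = 42
Two-sided p-value ≈ 0.087
Since p ≈ 0.087 > α = 0.05, fail to reject H0; the data do not provide sufficient evidence against H0.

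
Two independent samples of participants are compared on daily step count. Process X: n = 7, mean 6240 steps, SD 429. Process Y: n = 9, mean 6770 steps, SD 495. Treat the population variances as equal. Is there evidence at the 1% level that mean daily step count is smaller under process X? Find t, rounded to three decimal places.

Let group 1 = process X, group 2 = process Y. H0: μ_1 = μ_2; H1: μ_1 < μ_2 (two-sample pooled-variance t-test, left-tailed).
s_p² = [(7−1)·429² + (9−1)·495²]/(7+9−2) = 218889
t = (6240 − 6770)/√[218889·(1/7 + 1/9)] = -2.248
df = n₁ + n₂ − 2 = 14
p-value = P(T ≤ -2.248) ≈ 0.021
Since p ≈ 0.021 > α = 0.01, fail to reject H0; the data do not provide sufficient evidence against H0.

-2.248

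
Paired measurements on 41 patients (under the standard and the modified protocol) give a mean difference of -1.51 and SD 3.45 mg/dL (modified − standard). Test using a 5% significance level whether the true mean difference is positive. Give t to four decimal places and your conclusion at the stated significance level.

H0: μ_d = 0; H1: μ_d > 0 (paired t-test on the differences, right-tailed).
t = d̄/(s_d/√n) = -1.51/(3.45/√41) = -2.8025
df = n − 1 = 40
p-value = P(T ≥ -2.8025) ≈ 0.9961
Since p ≈ 0.9961 > α = 0.05, fail to reject H0; the data do not provide sufficient evidence against H0.

t = -2.8025; fail to reject H0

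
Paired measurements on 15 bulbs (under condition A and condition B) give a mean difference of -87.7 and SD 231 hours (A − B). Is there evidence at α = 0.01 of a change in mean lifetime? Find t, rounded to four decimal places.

H0: μ_d = 0; H1: μ_d ≠ 0 (paired t-test on the differences, two-sided).
t = d̄/(s_d/√n) = -87.7/(231/√15) = -1.4704
df = n − 1 = 14
Two-sided p-value ≈ 0.164
Since p ≈ 0.164 > α = 0.01, fail to reject H0; the data do not provide sufficient evidence against H0.

-1.4704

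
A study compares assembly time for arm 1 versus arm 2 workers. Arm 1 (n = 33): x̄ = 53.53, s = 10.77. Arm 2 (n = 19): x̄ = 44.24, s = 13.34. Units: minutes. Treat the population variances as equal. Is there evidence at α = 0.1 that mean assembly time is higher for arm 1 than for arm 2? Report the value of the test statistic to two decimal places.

2.74

Let group 1 = arm 1, group 2 = arm 2. H0: μ_1 = μ_2; H1: μ_1 > μ_2 (two-sample pooled-variance t-test, right-tailed).
s_p² = [(33−1)·10.77² + (19−1)·13.34²]/(33+19−2) = 138.299
t = (53.53 − 44.24)/√[138.299·(1/33 + 1/19)] = 2.74
df = n₁ + n₂ − 2 = 50
p-value = P(T ≥ 2.74) ≈ 0.004
Since p ≈ 0.004 < α = 0.1, reject H0; the data support H1.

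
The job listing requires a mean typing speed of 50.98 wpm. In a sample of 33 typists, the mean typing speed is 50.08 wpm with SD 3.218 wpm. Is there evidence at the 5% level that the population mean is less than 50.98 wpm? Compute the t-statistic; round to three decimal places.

H0: μ = 50.98; H1: μ < 50.98 (one-sample t-test, left-tailed).
t = (x̄ − μ₀)/(s/√n) = (50.08 − 50.98)/(3.218/√33) = -1.607
df = n − 1 = 32
p-value = P(T ≤ -1.607) ≈ 0.0590
Since p ≈ 0.0590 > α = 0.05, fail to reject H0; the evidence is not statistically significant.

-1.607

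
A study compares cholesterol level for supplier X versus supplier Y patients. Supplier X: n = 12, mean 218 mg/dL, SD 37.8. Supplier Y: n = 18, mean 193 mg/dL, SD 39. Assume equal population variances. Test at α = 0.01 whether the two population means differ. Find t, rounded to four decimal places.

1.7409

Let group 1 = supplier X, group 2 = supplier Y. H0: μ_1 = μ_2; H1: μ_1 ≠ μ_2 (two-sample pooled-variance t-test, two-sided).
s_p² = [(12−1)·37.8² + (18−1)·39²]/(12+18−2) = 1484.79
t = (218 − 193)/√[1484.79·(1/12 + 1/18)] = 1.7409
df = n₁ + n₂ − 2 = 28
Two-sided p-value ≈ 0.093
Since p ≈ 0.093 > α = 0.01, fail to reject H0; the evidence is not statistically significant.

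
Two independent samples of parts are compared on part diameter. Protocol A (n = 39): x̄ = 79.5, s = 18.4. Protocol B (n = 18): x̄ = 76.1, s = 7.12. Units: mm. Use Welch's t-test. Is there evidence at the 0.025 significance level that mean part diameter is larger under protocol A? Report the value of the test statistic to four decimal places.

1.0027

Let group 1 = protocol A, group 2 = protocol B. H0: μ_1 = μ_2; H1: μ_1 > μ_2 (Welch's two-sample t-test, right-tailed).
t = (x̄_1 − x̄_2)/√(s_1²/n_1 + s_2²/n_2) = (79.5 − 76.1)/√(18.4²/39 + 7.12²/18) = 1.0027
Welch–Satterthwaite df ≈ 53.96
p-value = P(T ≥ 1.0027) ≈ 0.1602
Since p ≈ 0.1602 > α = 0.025, fail to reject H0; the data do not provide sufficient evidence against H0.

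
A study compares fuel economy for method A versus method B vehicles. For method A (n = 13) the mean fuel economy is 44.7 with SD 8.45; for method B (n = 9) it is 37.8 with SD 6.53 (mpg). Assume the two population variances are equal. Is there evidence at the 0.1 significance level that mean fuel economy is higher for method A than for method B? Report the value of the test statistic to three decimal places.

Let group 1 = method A, group 2 = method B. H0: μ_1 = μ_2; H1: μ_1 > μ_2 (two-sample pooled-variance t-test, right-tailed).
s_p² = [(13−1)·8.45² + (9−1)·6.53²]/(13+9−2) = 59.8979
t = (44.7 − 37.8)/√[59.8979·(1/13 + 1/9)] = 2.056
df = n₁ + n₂ − 2 = 20
p-value = P(T ≥ 2.056) ≈ 0.027
Since p ≈ 0.027 < α = 0.1, reject H0; the data support H1.

2.056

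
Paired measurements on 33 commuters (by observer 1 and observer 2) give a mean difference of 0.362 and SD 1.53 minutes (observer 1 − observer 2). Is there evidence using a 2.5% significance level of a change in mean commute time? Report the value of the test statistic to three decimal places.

H0: μ_d = 0; H1: μ_d ≠ 0 (paired t-test on the differences, two-sided).
t = d̄/(s_d/√n) = 0.362/(1.53/√33) = 1.359
df = n − 1 = 32
Two-sided p-value ≈ 0.1836
Since p ≈ 0.1836 > α = 0.025, fail to reject H0; the evidence is not statistically significant.

1.359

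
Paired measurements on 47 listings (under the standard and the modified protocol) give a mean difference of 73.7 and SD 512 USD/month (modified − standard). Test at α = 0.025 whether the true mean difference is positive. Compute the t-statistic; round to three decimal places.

H0: μ_d = 0; H1: μ_d > 0 (paired t-test on the differences, right-tailed).
t = d̄/(s_d/√n) = 73.7/(512/√47) = 0.987
df = n − 1 = 46
p-value = P(T ≥ 0.987) ≈ 0.164
Since p ≈ 0.164 > α = 0.025, fail to reject H0; the evidence is not statistically significant.

0.987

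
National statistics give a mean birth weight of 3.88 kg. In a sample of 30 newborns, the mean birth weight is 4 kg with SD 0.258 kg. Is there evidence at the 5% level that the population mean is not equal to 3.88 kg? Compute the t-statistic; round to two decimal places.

2.55

H0: μ = 3.88; H1: μ ≠ 3.88 (one-sample t-test, two-sided).
t = (x̄ − μ₀)/(s/√n) = (4 − 3.88)/(0.258/√30) = 2.55
df = n − 1 = 29
Two-sided p-value ≈ 0.0164
Since p ≈ 0.0164 < α = 0.05, reject H0; the evidence is statistically significant.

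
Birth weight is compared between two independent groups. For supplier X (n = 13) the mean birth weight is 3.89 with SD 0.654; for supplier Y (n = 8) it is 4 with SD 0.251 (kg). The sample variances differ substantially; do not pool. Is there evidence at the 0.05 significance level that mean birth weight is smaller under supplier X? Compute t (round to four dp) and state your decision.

Let group 1 = supplier X, group 2 = supplier Y. H0: μ_1 = μ_2; H1: μ_1 < μ_2 (Welch's two-sample t-test, left-tailed).
t = (x̄_1 − x̄_2)/√(s_1²/n_1 + s_2²/n_2) = (3.89 − 4)/√(0.654²/13 + 0.251²/8) = -0.5447
Welch–Satterthwaite df ≈ 16.78
p-value = P(T ≤ -0.5447) ≈ 0.2965
Since p ≈ 0.2965 > α = 0.05, fail to reject H0; the evidence is not statistically significant.

t = -0.5447; fail to reject H0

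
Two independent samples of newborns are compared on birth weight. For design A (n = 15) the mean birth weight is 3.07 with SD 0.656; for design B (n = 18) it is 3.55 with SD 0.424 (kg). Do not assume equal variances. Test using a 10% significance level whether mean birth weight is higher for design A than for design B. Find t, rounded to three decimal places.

-2.441

Let group 1 = design A, group 2 = design B. H0: μ_1 = μ_2; H1: μ_1 > μ_2 (Welch's two-sample t-test, right-tailed).
t = (x̄_1 − x̄_2)/√(s_1²/n_1 + s_2²/n_2) = (3.07 − 3.55)/√(0.656²/15 + 0.424²/18) = -2.441
Welch–Satterthwaite df ≈ 23.14
p-value = P(T ≥ -2.441) ≈ 0.989
Since p ≈ 0.989 > α = 0.1, fail to reject H0; the evidence is not statistically significant.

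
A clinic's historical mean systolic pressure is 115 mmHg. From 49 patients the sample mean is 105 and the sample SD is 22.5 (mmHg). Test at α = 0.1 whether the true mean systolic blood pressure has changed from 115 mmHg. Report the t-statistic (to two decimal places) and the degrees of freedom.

t = -3.11, df = 48

H0: μ = 115; H1: μ ≠ 115 (one-sample t-test, two-sided).
t = (x̄ − μ₀)/(s/√n) = (105 − 115)/(22.5/√49) = -3.11
df = n − 1 = 48
Two-sided p-value ≈ 0.003
Since p ≈ 0.003 < α = 0.1, reject H0; the data support H1.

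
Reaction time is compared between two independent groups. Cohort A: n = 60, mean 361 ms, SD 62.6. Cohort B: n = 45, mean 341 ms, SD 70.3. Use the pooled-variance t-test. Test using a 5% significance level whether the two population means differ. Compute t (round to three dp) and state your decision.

t = 1.537; fail to reject H0

Let group 1 = cohort A, group 2 = cohort B. H0: μ_1 = μ_2; H1: μ_1 ≠ μ_2 (two-sample pooled-variance t-test, two-sided).
s_p² = [(60−1)·62.6² + (45−1)·70.3²]/(60+45−2) = 4355.91
t = (361 − 341)/√[4355.91·(1/60 + 1/45)] = 1.537
df = n₁ + n₂ − 2 = 103
Two-sided p-value ≈ 0.127
Since p ≈ 0.127 > α = 0.05, fail to reject H0; the data do not provide sufficient evidence against H0.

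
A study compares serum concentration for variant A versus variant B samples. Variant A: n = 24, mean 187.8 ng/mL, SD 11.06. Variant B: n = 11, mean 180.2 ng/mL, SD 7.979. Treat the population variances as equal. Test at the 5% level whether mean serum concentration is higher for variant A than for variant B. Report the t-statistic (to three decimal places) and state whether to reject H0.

Let group 1 = variant A, group 2 = variant B. H0: μ_1 = μ_2; H1: μ_1 > μ_2 (two-sample pooled-variance t-test, right-tailed).
s_p² = [(24−1)·11.06² + (11−1)·7.979²]/(24+11−2) = 104.548
t = (187.8 − 180.2)/√[104.548·(1/24 + 1/11)] = 2.041
df = n₁ + n₂ − 2 = 33
p-value = P(T ≥ 2.041) ≈ 0.025
Since p ≈ 0.025 < α = 0.05, reject H0; the evidence is statistically significant.

t = 2.041; reject H0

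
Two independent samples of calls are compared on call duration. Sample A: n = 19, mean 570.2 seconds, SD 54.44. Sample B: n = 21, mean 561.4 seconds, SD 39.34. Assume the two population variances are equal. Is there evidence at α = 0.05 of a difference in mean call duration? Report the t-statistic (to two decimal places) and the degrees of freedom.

t = 0.59, df = 38

Let group 1 = sample A, group 2 = sample B. H0: μ_1 = μ_2; H1: μ_1 ≠ μ_2 (two-sample pooled-variance t-test, two-sided).
s_p² = [(19−1)·54.44² + (21−1)·39.34²]/(19+21−2) = 2218.41
t = (570.2 − 561.4)/√[2218.41·(1/19 + 1/21)] = 0.59
df = n₁ + n₂ − 2 = 38
Two-sided p-value ≈ 0.559
Since p ≈ 0.559 > α = 0.05, fail to reject H0; the evidence is not statistically significant.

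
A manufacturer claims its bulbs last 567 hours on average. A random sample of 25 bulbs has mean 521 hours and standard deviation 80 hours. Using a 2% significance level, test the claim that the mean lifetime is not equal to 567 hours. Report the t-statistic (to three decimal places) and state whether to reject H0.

H0: μ = 567; H1: μ ≠ 567 (one-sample t-test, two-sided).
t = (x̄ − μ₀)/(s/√n) = (521 − 567)/(80/√25) = -2.875
df = n − 1 = 24
Two-sided p-value ≈ 0.0083
Since p ≈ 0.0083 < α = 0.02, reject H0; the evidence is statistically significant.

t = -2.875; reject H0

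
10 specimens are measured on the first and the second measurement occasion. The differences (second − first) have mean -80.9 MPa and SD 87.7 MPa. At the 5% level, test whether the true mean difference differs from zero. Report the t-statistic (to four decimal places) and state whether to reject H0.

H0: μ_d = 0; H1: μ_d ≠ 0 (paired t-test on the differences, two-sided).
t = d̄/(s_d/√n) = -80.9/(87.7/√10) = -2.9171
df = n − 1 = 9
Two-sided p-value ≈ 0.017
Since p ≈ 0.017 < α = 0.05, reject H0; the evidence is statistically significant.

t = -2.9171; reject H0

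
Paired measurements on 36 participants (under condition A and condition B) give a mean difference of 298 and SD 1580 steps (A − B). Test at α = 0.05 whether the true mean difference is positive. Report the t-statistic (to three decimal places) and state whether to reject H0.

t = 1.132; fail to reject H0

H0: μ_d = 0; H1: μ_d > 0 (paired t-test on the differences, right-tailed).
t = d̄/(s_d/√n) = 298/(1580/√36) = 1.132
df = n − 1 = 35
p-value = P(T ≥ 1.132) ≈ 0.1327
Since p ≈ 0.1327 > α = 0.05, fail to reject H0; the evidence is not statistically significant.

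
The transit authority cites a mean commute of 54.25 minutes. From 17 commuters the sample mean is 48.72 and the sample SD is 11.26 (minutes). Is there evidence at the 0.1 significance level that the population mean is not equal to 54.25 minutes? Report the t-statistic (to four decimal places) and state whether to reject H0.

t = -2.0249; reject H0

H0: μ = 54.25; H1: μ ≠ 54.25 (one-sample t-test, two-sided).
t = (x̄ − μ₀)/(s/√n) = (48.72 − 54.25)/(11.26/√17) = -2.0249
df = n − 1 = 16
Two-sided p-value ≈ 0.060
Since p ≈ 0.060 < α = 0.1, reject H0; the data support H1.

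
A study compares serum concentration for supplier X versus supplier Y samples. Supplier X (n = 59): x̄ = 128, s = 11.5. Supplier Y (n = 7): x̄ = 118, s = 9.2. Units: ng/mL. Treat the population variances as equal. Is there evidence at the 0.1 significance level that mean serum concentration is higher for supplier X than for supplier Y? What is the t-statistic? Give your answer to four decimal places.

2.2129

Let group 1 = supplier X, group 2 = supplier Y. H0: μ_1 = μ_2; H1: μ_1 > μ_2 (two-sample pooled-variance t-test, right-tailed).
s_p² = [(59−1)·11.5² + (7−1)·9.2²]/(59+7−2) = 127.787
t = (128 − 118)/√[127.787·(1/59 + 1/7)] = 2.2129
df = n₁ + n₂ − 2 = 64
p-value = P(T ≥ 2.2129) ≈ 0.0152
Since p ≈ 0.0152 < α = 0.1, reject H0; the data support H1.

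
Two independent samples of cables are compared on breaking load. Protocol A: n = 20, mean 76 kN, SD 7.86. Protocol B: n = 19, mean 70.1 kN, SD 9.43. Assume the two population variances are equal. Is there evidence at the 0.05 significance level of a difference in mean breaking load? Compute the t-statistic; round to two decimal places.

Let group 1 = protocol A, group 2 = protocol B. H0: μ_1 = μ_2; H1: μ_1 ≠ μ_2 (two-sample pooled-variance t-test, two-sided).
s_p² = [(20−1)·7.86² + (19−1)·9.43²]/(20+19−2) = 74.9854
t = (76 − 70.1)/√[74.9854·(1/20 + 1/19)] = 2.13
df = n₁ + n₂ − 2 = 37
Two-sided p-value ≈ 0.0402
Since p ≈ 0.0402 < α = 0.05, reject H0; the evidence is statistically significant.

2.13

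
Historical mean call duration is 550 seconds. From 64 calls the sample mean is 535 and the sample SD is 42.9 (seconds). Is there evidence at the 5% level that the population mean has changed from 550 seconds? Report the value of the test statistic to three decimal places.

H0: μ = 550; H1: μ ≠ 550 (one-sample t-test, two-sided).
t = (x̄ − μ₀)/(s/√n) = (535 − 550)/(42.9/√64) = -2.797
df = n − 1 = 63
Two-sided p-value ≈ 0.007
Since p ≈ 0.007 < α = 0.05, reject H0; the data support H1.

-2.797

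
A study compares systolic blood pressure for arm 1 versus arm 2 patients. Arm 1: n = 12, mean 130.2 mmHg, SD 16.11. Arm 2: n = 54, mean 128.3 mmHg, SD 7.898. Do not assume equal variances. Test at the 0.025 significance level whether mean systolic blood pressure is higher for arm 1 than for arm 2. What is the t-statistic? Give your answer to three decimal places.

Let group 1 = arm 1, group 2 = arm 2. H0: μ_1 = μ_2; H1: μ_1 > μ_2 (Welch's two-sample t-test, right-tailed).
t = (x̄_1 − x̄_2)/√(s_1²/n_1 + s_2²/n_2) = (130.2 − 128.3)/√(16.11²/12 + 7.898²/54) = 0.398
Welch–Satterthwaite df ≈ 12.20
p-value = P(T ≥ 0.398) ≈ 0.3487
Since p ≈ 0.3487 > α = 0.025, fail to reject H0; the evidence is not statistically significant.

0.398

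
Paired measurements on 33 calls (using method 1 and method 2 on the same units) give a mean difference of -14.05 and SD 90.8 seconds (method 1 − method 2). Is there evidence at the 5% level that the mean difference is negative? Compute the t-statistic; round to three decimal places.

-0.889

H0: μ_d = 0; H1: μ_d < 0 (paired t-test on the differences, left-tailed).
t = d̄/(s_d/√n) = -14.05/(90.8/√33) = -0.889
df = n − 1 = 32
p-value = P(T ≤ -0.889) ≈ 0.1903
Since p ≈ 0.1903 > α = 0.05, fail to reject H0; the data do not provide sufficient evidence against H0.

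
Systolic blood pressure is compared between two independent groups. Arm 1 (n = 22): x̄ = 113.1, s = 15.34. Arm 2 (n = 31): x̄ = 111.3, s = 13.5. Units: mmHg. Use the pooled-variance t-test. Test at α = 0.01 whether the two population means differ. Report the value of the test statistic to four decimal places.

0.4520

Let group 1 = arm 1, group 2 = arm 2. H0: μ_1 = μ_2; H1: μ_1 ≠ μ_2 (two-sample pooled-variance t-test, two-sided).
s_p² = [(22−1)·15.34² + (31−1)·13.5²]/(22+31−2) = 204.101
t = (113.1 − 111.3)/√[204.101·(1/22 + 1/31)] = 0.4520
df = n₁ + n₂ − 2 = 51
Two-sided p-value ≈ 0.653
Since p ≈ 0.653 > α = 0.01, fail to reject H0; the data do not provide sufficient evidence against H0.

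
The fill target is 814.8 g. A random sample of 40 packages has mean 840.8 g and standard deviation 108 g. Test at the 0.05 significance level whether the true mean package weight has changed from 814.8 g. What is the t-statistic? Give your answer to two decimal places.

H0: μ = 814.8; H1: μ ≠ 814.8 (one-sample t-test, two-sided).
t = (x̄ − μ₀)/(s/√n) = (840.8 − 814.8)/(108/√40) = 1.52
df = n − 1 = 39
Two-sided p-value ≈ 0.1359
Since p ≈ 0.1359 > α = 0.05, fail to reject H0; the data do not provide sufficient evidence against H0.

1.52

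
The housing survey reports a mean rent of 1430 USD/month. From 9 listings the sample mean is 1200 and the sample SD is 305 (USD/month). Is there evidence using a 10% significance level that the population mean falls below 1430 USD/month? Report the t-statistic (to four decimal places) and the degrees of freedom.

H0: μ = 1430; H1: μ < 1430 (one-sample t-test, left-tailed).
t = (x̄ − μ₀)/(s/√n) = (1200 − 1430)/(305/√9) = -2.2623
df = n − 1 = 8
p-value = P(T ≤ -2.2623) ≈ 0.0268
Since p ≈ 0.0268 < α = 0.1, reject H0; the data support H1.

t = -2.2623, df = 8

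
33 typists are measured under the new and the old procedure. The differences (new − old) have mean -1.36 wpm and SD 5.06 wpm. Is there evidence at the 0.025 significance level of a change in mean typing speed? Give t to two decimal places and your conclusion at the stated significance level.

t = -1.54; fail to reject H0

H0: μ_d = 0; H1: μ_d ≠ 0 (paired t-test on the differences, two-sided).
t = d̄/(s_d/√n) = -1.36/(5.06/√33) = -1.54
df = n − 1 = 32
Two-sided p-value ≈ 0.132
Since p ≈ 0.132 > α = 0.025, fail to reject H0; the data do not provide sufficient evidence against H0.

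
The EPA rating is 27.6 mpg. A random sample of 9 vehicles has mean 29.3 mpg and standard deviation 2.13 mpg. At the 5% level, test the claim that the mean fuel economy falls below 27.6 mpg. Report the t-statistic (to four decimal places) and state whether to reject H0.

t = 2.3944; fail to reject H0

H0: μ = 27.6; H1: μ < 27.6 (one-sample t-test, left-tailed).
t = (x̄ − μ₀)/(s/√n) = (29.3 − 27.6)/(2.13/√9) = 2.3944
df = n − 1 = 8
p-value = P(T ≤ 2.3944) ≈ 0.978
Since p ≈ 0.978 > α = 0.05, fail to reject H0; the data do not provide sufficient evidence against H0.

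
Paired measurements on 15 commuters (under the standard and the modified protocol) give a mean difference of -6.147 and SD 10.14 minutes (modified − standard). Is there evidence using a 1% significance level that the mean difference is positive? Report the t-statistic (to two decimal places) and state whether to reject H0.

t = -2.35; fail to reject H0

H0: μ_d = 0; H1: μ_d > 0 (paired t-test on the differences, right-tailed).
t = d̄/(s_d/√n) = -6.147/(10.14/√15) = -2.35
df = n − 1 = 14
p-value = P(T ≥ -2.35) ≈ 0.9829
Since p ≈ 0.9829 > α = 0.01, fail to reject H0; the data do not provide sufficient evidence against H0.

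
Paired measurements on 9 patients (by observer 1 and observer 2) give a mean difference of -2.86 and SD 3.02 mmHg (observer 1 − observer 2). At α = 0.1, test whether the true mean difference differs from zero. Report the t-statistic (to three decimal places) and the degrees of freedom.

t = -2.841, df = 8

H0: μ_d = 0; H1: μ_d ≠ 0 (paired t-test on the differences, two-sided).
t = d̄/(s_d/√n) = -2.86/(3.02/√9) = -2.841
df = n − 1 = 8
Two-sided p-value ≈ 0.0218
Since p ≈ 0.0218 < α = 0.1, reject H0; the evidence is statistically significant.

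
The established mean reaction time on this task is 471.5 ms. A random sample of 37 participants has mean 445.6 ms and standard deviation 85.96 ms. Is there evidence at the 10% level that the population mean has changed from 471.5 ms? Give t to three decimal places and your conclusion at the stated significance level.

H0: μ = 471.5; H1: μ ≠ 471.5 (one-sample t-test, two-sided).
t = (x̄ − μ₀)/(s/√n) = (445.6 − 471.5)/(85.96/√37) = -1.833
df = n − 1 = 36
Two-sided p-value ≈ 0.0751
Since p ≈ 0.0751 < α = 0.1, reject H0; the data support H1.

t = -1.833; reject H0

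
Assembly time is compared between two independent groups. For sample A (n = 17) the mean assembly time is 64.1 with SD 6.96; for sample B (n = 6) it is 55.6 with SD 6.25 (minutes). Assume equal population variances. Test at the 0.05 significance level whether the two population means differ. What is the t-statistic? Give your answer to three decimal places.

2.633

Let group 1 = sample A, group 2 = sample B. H0: μ_1 = μ_2; H1: μ_1 ≠ μ_2 (two-sample pooled-variance t-test, two-sided).
s_p² = [(17−1)·6.96² + (6−1)·6.25²]/(17+6−2) = 46.2085
t = (64.1 − 55.6)/√[46.2085·(1/17 + 1/6)] = 2.633
df = n₁ + n₂ − 2 = 21
Two-sided p-value ≈ 0.016
Since p ≈ 0.016 < α = 0.05, reject H0; the evidence is statistically significant.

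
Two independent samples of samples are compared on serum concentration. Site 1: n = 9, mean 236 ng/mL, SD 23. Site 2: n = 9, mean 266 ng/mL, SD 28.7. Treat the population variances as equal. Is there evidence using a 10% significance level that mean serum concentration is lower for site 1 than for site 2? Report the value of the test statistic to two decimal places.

-2.45

Let group 1 = site 1, group 2 = site 2. H0: μ_1 = μ_2; H1: μ_1 < μ_2 (two-sample pooled-variance t-test, left-tailed).
s_p² = [(9−1)·23² + (9−1)·28.7²]/(9+9−2) = 676.345
t = (236 − 266)/√[676.345·(1/9 + 1/9)] = -2.45
df = n₁ + n₂ − 2 = 16
p-value = P(T ≤ -2.45) ≈ 0.0132
Since p ≈ 0.0132 < α = 0.1, reject H0; the data support H1.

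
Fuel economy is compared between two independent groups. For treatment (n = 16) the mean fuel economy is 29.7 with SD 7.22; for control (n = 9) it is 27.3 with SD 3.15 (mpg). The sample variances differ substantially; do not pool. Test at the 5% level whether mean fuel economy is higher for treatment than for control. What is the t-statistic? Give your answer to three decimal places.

Let group 1 = treatment, group 2 = control. H0: μ_1 = μ_2; H1: μ_1 > μ_2 (Welch's two-sample t-test, right-tailed).
t = (x̄_1 − x̄_2)/√(s_1²/n_1 + s_2²/n_2) = (29.7 − 27.3)/√(7.22²/16 + 3.15²/9) = 1.149
Welch–Satterthwaite df ≈ 22.12
p-value = P(T ≥ 1.149) ≈ 0.1313
Since p ≈ 0.1313 > α = 0.05, fail to reject H0; the data do not provide sufficient evidence against H0.

1.149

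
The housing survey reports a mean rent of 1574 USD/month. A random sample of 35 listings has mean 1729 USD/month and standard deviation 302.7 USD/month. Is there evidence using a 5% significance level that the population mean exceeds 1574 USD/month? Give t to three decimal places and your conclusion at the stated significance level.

H0: μ = 1574; H1: μ > 1574 (one-sample t-test, right-tailed).
t = (x̄ − μ₀)/(s/√n) = (1729 − 1574)/(302.7/√35) = 3.029
df = n − 1 = 34
p-value = P(T ≥ 3.029) ≈ 0.002
Since p ≈ 0.002 < α = 0.05, reject H0; the data support H1.

t = 3.029; reject H0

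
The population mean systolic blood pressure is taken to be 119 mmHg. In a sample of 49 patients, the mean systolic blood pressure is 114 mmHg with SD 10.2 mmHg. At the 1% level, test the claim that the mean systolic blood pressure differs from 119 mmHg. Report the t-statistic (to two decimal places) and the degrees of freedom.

H0: μ = 119; H1: μ ≠ 119 (one-sample t-test, two-sided).
t = (x̄ − μ₀)/(s/√n) = (114 − 119)/(10.2/√49) = -3.43
df = n − 1 = 48
Two-sided p-value ≈ 0.0012
Since p ≈ 0.0012 < α = 0.01, reject H0; the data support H1.

t = -3.43, df = 48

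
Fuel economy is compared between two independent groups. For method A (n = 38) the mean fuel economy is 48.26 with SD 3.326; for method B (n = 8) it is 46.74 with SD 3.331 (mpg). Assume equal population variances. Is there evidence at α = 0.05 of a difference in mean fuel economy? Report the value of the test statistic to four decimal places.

Let group 1 = method A, group 2 = method B. H0: μ_1 = μ_2; H1: μ_1 ≠ μ_2 (two-sample pooled-variance t-test, two-sided).
s_p² = [(38−1)·3.326² + (8−1)·3.331²]/(38+8−2) = 11.0676
t = (48.26 − 46.74)/√[11.0676·(1/38 + 1/8)] = 1.1746
df = n₁ + n₂ − 2 = 44
Two-sided p-value ≈ 0.2465
Since p ≈ 0.2465 > α = 0.05, fail to reject H0; the data do not provide sufficient evidence against H0.

1.1746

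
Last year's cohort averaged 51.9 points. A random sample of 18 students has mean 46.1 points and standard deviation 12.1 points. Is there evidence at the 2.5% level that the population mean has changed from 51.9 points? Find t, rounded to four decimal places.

H0: μ = 51.9; H1: μ ≠ 51.9 (one-sample t-test, two-sided).
t = (x̄ − μ₀)/(s/√n) = (46.1 − 51.9)/(12.1/√18) = -2.0337
df = n − 1 = 17
Two-sided p-value ≈ 0.0579
Since p ≈ 0.0579 > α = 0.025, fail to reject H0; the data do not provide sufficient evidence against H0.

-2.0337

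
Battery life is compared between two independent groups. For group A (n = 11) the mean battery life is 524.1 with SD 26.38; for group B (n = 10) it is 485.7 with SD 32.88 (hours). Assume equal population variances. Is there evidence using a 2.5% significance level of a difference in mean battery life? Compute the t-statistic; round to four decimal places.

Let group 1 = group A, group 2 = group B. H0: μ_1 = μ_2; H1: μ_1 ≠ μ_2 (two-sample pooled-variance t-test, two-sided).
s_p² = [(11−1)·26.38² + (10−1)·32.88²]/(11+10−2) = 878.363
t = (524.1 − 485.7)/√[878.363·(1/11 + 1/10)] = 2.9654
df = n₁ + n₂ − 2 = 19
Two-sided p-value ≈ 0.008
Since p ≈ 0.008 < α = 0.025, reject H0; the evidence is statistically significant.

2.9654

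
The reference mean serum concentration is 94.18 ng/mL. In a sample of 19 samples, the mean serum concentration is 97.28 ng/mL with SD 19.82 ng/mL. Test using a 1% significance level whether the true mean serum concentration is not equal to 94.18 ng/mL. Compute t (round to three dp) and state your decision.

t = 0.682; fail to reject H0

H0: μ = 94.18; H1: μ ≠ 94.18 (one-sample t-test, two-sided).
t = (x̄ − μ₀)/(s/√n) = (97.28 − 94.18)/(19.82/√19) = 0.682
df = n − 1 = 18
Two-sided p-value ≈ 0.504
Since p ≈ 0.504 > α = 0.01, fail to reject H0; the data do not provide sufficient evidence against H0.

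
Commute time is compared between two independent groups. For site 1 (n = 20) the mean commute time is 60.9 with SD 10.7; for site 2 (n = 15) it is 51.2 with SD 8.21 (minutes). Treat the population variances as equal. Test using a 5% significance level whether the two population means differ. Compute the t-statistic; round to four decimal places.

Let group 1 = site 1, group 2 = site 2. H0: μ_1 = μ_2; H1: μ_1 ≠ μ_2 (two-sample pooled-variance t-test, two-sided).
s_p² = [(20−1)·10.7² + (15−1)·8.21²]/(20+15−2) = 94.5142
t = (60.9 − 51.2)/√[94.5142·(1/20 + 1/15)] = 2.9211
df = n₁ + n₂ − 2 = 33
Two-sided p-value ≈ 0.006
Since p ≈ 0.006 < α = 0.05, reject H0; the data support H1.

2.9211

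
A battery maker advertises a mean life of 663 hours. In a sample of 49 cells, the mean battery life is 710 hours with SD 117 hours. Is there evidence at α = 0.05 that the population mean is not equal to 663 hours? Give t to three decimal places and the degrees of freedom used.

H0: μ = 663; H1: μ ≠ 663 (one-sample t-test, two-sided).
t = (x̄ − μ₀)/(s/√n) = (710 − 663)/(117/√49) = 2.812
df = n − 1 = 48
Two-sided p-value ≈ 0.0071
Since p ≈ 0.0071 < α = 0.05, reject H0; the data support H1.

t = 2.812, df = 48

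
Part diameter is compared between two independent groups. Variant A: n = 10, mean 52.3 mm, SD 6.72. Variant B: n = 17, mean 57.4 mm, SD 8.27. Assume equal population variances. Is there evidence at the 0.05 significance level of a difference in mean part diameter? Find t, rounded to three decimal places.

-1.652

Let group 1 = variant A, group 2 = variant B. H0: μ_1 = μ_2; H1: μ_1 ≠ μ_2 (two-sample pooled-variance t-test, two-sided).
s_p² = [(10−1)·6.72² + (17−1)·8.27²]/(10+17−2) = 60.0285
t = (52.3 − 57.4)/√[60.0285·(1/10 + 1/17)] = -1.652
df = n₁ + n₂ − 2 = 25
Two-sided p-value ≈ 0.1111
Since p ≈ 0.1111 > α = 0.05, fail to reject H0; the data do not provide sufficient evidence against H0.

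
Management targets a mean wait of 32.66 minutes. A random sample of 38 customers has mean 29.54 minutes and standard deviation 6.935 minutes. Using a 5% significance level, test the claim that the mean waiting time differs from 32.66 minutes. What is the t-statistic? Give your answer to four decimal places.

-2.7733

H0: μ = 32.66; H1: μ ≠ 32.66 (one-sample t-test, two-sided).
t = (x̄ − μ₀)/(s/√n) = (29.54 − 32.66)/(6.935/√38) = -2.7733
df = n − 1 = 37
Two-sided p-value ≈ 0.0086
Since p ≈ 0.0086 < α = 0.05, reject H0; the evidence is statistically significant.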